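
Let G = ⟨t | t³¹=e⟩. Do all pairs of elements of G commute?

G has a single generator, so G is cyclic and hence abelian.

Answer: Yes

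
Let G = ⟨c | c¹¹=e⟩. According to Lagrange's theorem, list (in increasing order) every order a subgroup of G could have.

|G| = 11 = 11. By Lagrange's theorem the order of any subgroup divides 11; the divisors of 11 are 1, 11.

Answer: 1, 11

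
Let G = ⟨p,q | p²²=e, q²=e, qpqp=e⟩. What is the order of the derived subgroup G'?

G' = [G, G] is generated by all commutators. The generator-pair commutators are: [p, q] = p².
The subgroup they normally generate is {e, p², p⁴, p⁶, p⁸, p¹⁰, p¹², p¹⁴, p¹⁶, p¹⁸, p²⁰}, of order 11.
Check: |G/G'| = 44/11 = 4 is the order of the abelianisation.

Answer: 11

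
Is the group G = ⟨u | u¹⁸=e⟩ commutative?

G has a single generator, so G is cyclic and hence abelian.

Answer: Yes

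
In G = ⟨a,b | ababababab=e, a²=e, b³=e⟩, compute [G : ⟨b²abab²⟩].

First find ord(b²abab²) by computing successive powers:
  (b²abab²)¹ = b²abab², (b²abab²)² = bab, (b²abab²)³ = b²ab², (b²abab²)⁴ = bab²ab, (b²abab²)⁵ = e.
So |⟨b²abab²⟩| = ord(b²abab²) = 5. With |G| = 60, by Lagrange [G : ⟨b²abab²⟩] = 60/5 = 12.

Answer: 12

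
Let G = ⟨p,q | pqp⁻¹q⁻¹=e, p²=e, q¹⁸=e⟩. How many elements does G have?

Enumerate words in the generators, reducing via the relations: the distinct elements are
  {e, p, q, pq, q², q³, q⁴, q⁵, q⁶, q⁷, q⁸, q⁹, pq², pq³, pq⁴, pq⁵, pq⁶, pq⁷, pq⁸, pq⁹, q¹², q¹³, q¹¹, q¹⁰, q¹⁴, q¹⁵, q¹⁶, q¹⁷, pq¹², pq¹³, pq¹¹, pq¹⁰, pq¹⁴, pq¹⁵, pq¹⁶, pq¹⁷}.
No further products give new elements, so |G| = 36.

Answer: 36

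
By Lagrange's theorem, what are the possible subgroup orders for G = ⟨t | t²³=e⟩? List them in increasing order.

|G| = 23 = 23. By Lagrange's theorem the order of any subgroup divides 23; the divisors of 23 are 1, 23.

Answer: 1, 23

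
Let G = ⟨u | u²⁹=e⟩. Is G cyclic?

|G| = 29. The element u has order 29 (its powers give 29 distinct elements), so ⟨u⟩ = G and G is cyclic.

Answer: Yes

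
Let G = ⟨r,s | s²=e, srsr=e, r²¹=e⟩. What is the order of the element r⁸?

Compute successive powers until reaching e:
  (r⁸)¹ = r⁸, (r⁸)² = r¹⁶, (r⁸)³ = r³, (r⁸)⁴ = r¹¹, (r⁸)⁵ = r¹⁹, (r⁸)⁶ = r⁶, (r⁸)⁷ = r¹⁴, (r⁸)⁸ = r, (r⁸)⁹ = r⁹, (r⁸)¹⁰ = r¹⁷, (r⁸)¹¹ = r⁴, (r⁸)¹² = r¹², (r⁸)¹³ = r²⁰, (r⁸)¹⁴ = r⁷, (r⁸)¹⁵ = r¹⁵, (r⁸)¹⁶ = r², (r⁸)¹⁷ = r¹⁰, (r⁸)¹⁸ = r¹⁸, (r⁸)¹⁹ = r⁵, (r⁸)²⁰ = r¹³, (r⁸)²¹ = e.
The smallest positive k with (r⁸)ᵏ = e is 21.

Answer: 21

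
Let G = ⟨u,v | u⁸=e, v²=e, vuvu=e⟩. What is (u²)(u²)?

Compute (u²) · (u²) by multiplying left to right and reducing via the relations at each step:
  (u²) · u² = u⁴

Answer: u⁴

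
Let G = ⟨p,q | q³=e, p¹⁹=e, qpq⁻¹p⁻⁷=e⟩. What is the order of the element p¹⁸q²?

Compute successive powers until reaching e:
  (p¹⁸q²)¹ = p¹⁸q², (p¹⁸q²)² = p⁷q, (p¹⁸q²)³ = e.
The smallest positive k with (p¹⁸q²)ᵏ = e is 3.

Answer: 3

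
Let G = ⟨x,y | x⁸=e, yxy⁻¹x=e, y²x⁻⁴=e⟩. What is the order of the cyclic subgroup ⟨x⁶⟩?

|⟨x⁶⟩| equals the order of x⁶. Compute successive powers until reaching e:
  (x⁶)¹ = x⁶, (x⁶)² = x⁴, (x⁶)³ = x², (x⁶)⁴ = e.
The smallest positive k with (x⁶)ᵏ = e is 4, so |⟨x⁶⟩| = 4.

Answer: 4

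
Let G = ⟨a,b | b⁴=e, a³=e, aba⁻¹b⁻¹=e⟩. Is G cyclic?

|G| = 12. The element ab has order 12 (its powers give 12 distinct elements), so ⟨ab⟩ = G and G is cyclic.

Answer: Yes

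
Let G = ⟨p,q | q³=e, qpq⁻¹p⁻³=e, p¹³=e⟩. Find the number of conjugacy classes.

The conjugacy classes (representative and size) are:
  [e] (size 1), [p] (size 3), [p⁵] (size 3), [p¹⁰] (size 3), [p⁸] (size 3), [p¹⁰q] (size 13), [p⁷q²] (size 13).
Class equation: 1 + 3 + 3 + 3 + 3 + 13 + 13 = 39 = |G|. So G has 7 conjugacy classes.

Answer: 7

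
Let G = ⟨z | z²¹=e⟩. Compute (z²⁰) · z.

Compute (z²⁰) · z by multiplying left to right and reducing via the relations at each step:
  (z²⁰) · z = e

Answer: e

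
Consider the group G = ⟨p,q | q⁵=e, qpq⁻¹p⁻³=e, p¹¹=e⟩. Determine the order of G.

Enumerate words in the generators, reducing via the relations: the distinct elements are
  {e, p, q, pq, p², p³, p⁴, p⁵, p⁶, p⁷, p⁸, p⁹, q², q³, q⁴, pq², pq³, pq⁴, p²q, p³q, p¹⁰, p⁴q, p⁵q, p⁶q, p⁷q, p⁸q, p⁹q, p²q², p²q³, p²q⁴, p³q², p³q³, p³q⁴, p¹⁰q, p⁴q², p⁴q³, p⁴q⁴, p⁵q², p⁵q³, p⁵q⁴, p⁶q², p⁶q³, p⁶q⁴, p⁷q², p⁷q³, p⁷q⁴, p⁸q², p⁸q³, p⁸q⁴, p⁹q², p⁹q³, p⁹q⁴, p¹⁰q², p¹⁰q³, p¹⁰q⁴}.
No further products give new elements, so |G| = 55.

Answer: 55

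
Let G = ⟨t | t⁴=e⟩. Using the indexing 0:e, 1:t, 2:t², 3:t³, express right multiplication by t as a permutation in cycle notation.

(0 1 2 3)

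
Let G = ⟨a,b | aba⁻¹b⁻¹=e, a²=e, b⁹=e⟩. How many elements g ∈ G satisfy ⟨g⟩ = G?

G is cyclic of order 18. An element generates G iff its order is 18, and a cyclic group of order 18 has exactly φ(18) = 6 such elements.

Answer: 6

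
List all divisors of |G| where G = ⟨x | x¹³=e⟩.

|G| = 13 = 13. By Lagrange's theorem the order of any subgroup divides 13; the divisors of 13 are 1, 13.

Answer: 1, 13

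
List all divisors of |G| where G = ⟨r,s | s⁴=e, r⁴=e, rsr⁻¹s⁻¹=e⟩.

|G| = 16 = 2⁴. By Lagrange's theorem the order of any subgroup divides 16; the divisors of 16 are 1, 2, 4, 8, 16.

Answer: 1, 2, 4, 8, 16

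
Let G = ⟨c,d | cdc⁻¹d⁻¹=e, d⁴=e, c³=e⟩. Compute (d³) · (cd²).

Compute (d³) · (cd²) by multiplying left to right and reducing via the relations at each step:
  (d³) · c = cd³
  (cd³) · d² = cd

Answer: cd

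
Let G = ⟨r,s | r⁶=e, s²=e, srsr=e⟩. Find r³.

Compute successive powers of r, reducing at each step:
  r²: r · r = r²
  r³: (r²) · r = r³

Answer: r³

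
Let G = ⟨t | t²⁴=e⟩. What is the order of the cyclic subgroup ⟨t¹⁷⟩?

|⟨t¹⁷⟩| equals the order of t¹⁷. Compute successive powers until reaching e:
  (t¹⁷)¹ = t¹⁷, (t¹⁷)² = t¹⁰, (t¹⁷)³ = t³, (t¹⁷)⁴ = t²⁰, (t¹⁷)⁵ = t¹³, (t¹⁷)⁶ = t⁶, (t¹⁷)⁷ = t²³, (t¹⁷)⁸ = t¹⁶, (t¹⁷)⁹ = t⁹, (t¹⁷)¹⁰ = t², (t¹⁷)¹¹ = t¹⁹, (t¹⁷)¹² = t¹², (t¹⁷)¹³ = t⁵, (t¹⁷)¹⁴ = t²², (t¹⁷)¹⁵ = t¹⁵, (t¹⁷)¹⁶ = t⁸, (t¹⁷)¹⁷ = t, (t¹⁷)¹⁸ = t¹⁸, (t¹⁷)¹⁹ = t¹¹, (t¹⁷)²⁰ = t⁴, (t¹⁷)²¹ = t²¹, (t¹⁷)²² = t¹⁴, (t¹⁷)²³ = t⁷, (t¹⁷)²⁴ = e.
The smallest positive k with (t¹⁷)ᵏ = e is 24, so |⟨t¹⁷⟩| = 24.

Answer: 24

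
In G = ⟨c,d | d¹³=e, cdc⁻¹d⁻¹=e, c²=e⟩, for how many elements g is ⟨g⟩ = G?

G is cyclic of order 26. An element generates G iff its order is 26, and a cyclic group of order 26 has exactly φ(26) = 12 such elements.

Answer: 12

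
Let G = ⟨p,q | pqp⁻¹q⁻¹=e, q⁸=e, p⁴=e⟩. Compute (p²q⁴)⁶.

Compute successive powers of (p²q⁴), reducing at each step:
  (p²q⁴)²: (p²q⁴) · p² = q⁴;   (q⁴) · q⁴ = e
  (p²q⁴)³: e · p² = p²;   (p²) · q⁴ = p²q⁴
  (p²q⁴)⁴: (p²q⁴) · p² = q⁴;   (q⁴) · q⁴ = e
  (p²q⁴)⁵: e · p² = p²;   (p²) · q⁴ = p²q⁴
  (p²q⁴)⁶: (p²q⁴) · p² = q⁴;   (q⁴) · q⁴ = e

Answer: e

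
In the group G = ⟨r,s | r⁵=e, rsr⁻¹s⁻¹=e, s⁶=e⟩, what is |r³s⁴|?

Compute successive powers until reaching e:
  (r³s⁴)¹ = r³s⁴, (r³s⁴)² = rs², (r³s⁴)³ = r⁴, (r³s⁴)⁴ = r²s⁴, (r³s⁴)⁵ = s², (r³s⁴)⁶ = r³, (r³s⁴)⁷ = rs⁴, (r³s⁴)⁸ = r⁴s², (r³s⁴)⁹ = r², (r³s⁴)¹⁰ = s⁴, (r³s⁴)¹¹ = r³s², (r³s⁴)¹² = r, (r³s⁴)¹³ = r⁴s⁴, (r³s⁴)¹⁴ = r²s², (r³s⁴)¹⁵ = e.
The smallest positive k with (r³s⁴)ᵏ = e is 15.

Answer: 15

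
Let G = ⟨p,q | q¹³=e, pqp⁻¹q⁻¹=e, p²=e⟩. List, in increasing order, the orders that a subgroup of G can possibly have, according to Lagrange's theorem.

|G| = 26 = 2 · 13. By Lagrange's theorem the order of any subgroup divides 26; the divisors of 26 are 1, 2, 13, 26.

Answer: 1, 2, 13, 26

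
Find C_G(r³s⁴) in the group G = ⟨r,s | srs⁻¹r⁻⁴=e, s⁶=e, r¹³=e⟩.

⟨r³s⁴⟩ ⊆ C_G(r³s⁴) since powers of r³s⁴ commute with r³s⁴; so |C_G(r³s⁴)| ≥ |⟨r³s⁴⟩| = 3.
By orbit–stabilizer, |C_G(r³s⁴)| = |G| / |conj. class of r³s⁴| = 78 / 13 = 6.
The 6 elements commuting with r³s⁴ are {e, r⁶s, r³s⁴, r⁴s², r⁵s⁵, r⁹s³}.

Answer: {e, r⁶s, r³s⁴, r⁴s², r⁵s⁵, r⁹s³}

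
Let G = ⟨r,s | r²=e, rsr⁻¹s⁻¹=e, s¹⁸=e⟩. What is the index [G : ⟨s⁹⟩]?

First find ord(s⁹) by computing successive powers:
  (s⁹)¹ = s⁹, (s⁹)² = e.
So |⟨s⁹⟩| = ord(s⁹) = 2. With |G| = 36, by Lagrange [G : ⟨s⁹⟩] = 36/2 = 18.

Answer: 18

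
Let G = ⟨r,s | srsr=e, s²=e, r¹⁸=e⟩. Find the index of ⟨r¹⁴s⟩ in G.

First find ord(r¹⁴s) by computing successive powers:
  (r¹⁴s)¹ = r¹⁴s, (r¹⁴s)² = e.
So |⟨r¹⁴s⟩| = ord(r¹⁴s) = 2. With |G| = 36, by Lagrange [G : ⟨r¹⁴s⟩] = 36/2 = 18.

Answer: 18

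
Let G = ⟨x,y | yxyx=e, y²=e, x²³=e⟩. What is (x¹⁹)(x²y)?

Compute (x¹⁹) · (x²y) by multiplying left to right and reducing via the relations at each step:
  (x¹⁹) · x² = x²¹
  (x²¹) · y = x²¹y

Answer: x²¹y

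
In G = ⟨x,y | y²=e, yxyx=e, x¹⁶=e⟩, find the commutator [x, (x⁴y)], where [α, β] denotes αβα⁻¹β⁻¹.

[x, (x⁴y)] = x·(x⁴y)·x⁻¹·(x⁴y)⁻¹.
  x · (x⁴y) = x⁵y
  (x⁵y) · (x¹⁵) = x⁶y
  (x⁶y) · (x⁴y) = x²

Answer: x²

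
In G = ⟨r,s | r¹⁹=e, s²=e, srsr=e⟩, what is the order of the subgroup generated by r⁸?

|⟨r⁸⟩| equals the order of r⁸. Compute successive powers until reaching e:
  (r⁸)¹ = r⁸, (r⁸)² = r¹⁶, (r⁸)³ = r⁵, (r⁸)⁴ = r¹³, (r⁸)⁵ = r², (r⁸)⁶ = r¹⁰, (r⁸)⁷ = r¹⁸, (r⁸)⁸ = r⁷, (r⁸)⁹ = r¹⁵, (r⁸)¹⁰ = r⁴, (r⁸)¹¹ = r¹², (r⁸)¹² = r, (r⁸)¹³ = r⁹, (r⁸)¹⁴ = r¹⁷, (r⁸)¹⁵ = r⁶, (r⁸)¹⁶ = r¹⁴, (r⁸)¹⁷ = r³, (r⁸)¹⁸ = r¹¹, (r⁸)¹⁹ = e.
The smallest positive k with (r⁸)ᵏ = e is 19, so |⟨r⁸⟩| = 19.

Answer: 19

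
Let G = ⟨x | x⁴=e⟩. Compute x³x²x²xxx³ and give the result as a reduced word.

Multiply left to right, reducing at each step:
  (x³) · x² = x
  x · x² = x³
  (x³) · x = e
  e · x = x
  x · x³ = e

Answer: e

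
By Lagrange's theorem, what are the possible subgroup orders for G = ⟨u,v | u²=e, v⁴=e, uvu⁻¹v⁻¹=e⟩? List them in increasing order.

|G| = 8 = 2³. By Lagrange's theorem the order of any subgroup divides 8; the divisors of 8 are 1, 2, 4, 8.

Answer: 1, 2, 4, 8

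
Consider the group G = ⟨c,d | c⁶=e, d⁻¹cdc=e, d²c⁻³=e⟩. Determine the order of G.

Enumerate words in the generators, reducing via the relations: the distinct elements are
  {c, d, e, cd, c², c³, c⁴, c⁵, c²d, d⁻¹, cd⁻¹, c²d⁻¹}.
No further products give new elements, so |G| = 12.

Answer: 12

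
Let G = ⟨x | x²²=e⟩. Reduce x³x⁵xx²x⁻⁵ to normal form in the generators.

Multiply left to right, reducing at each step:
  (x³) · x⁵ = x⁸
  (x⁸) · x = x⁹
  (x⁹) · x² = x¹¹
  (x¹¹) · x⁻⁵ = x⁶

Answer: x⁶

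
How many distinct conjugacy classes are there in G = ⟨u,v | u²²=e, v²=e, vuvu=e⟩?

The conjugacy classes (representative and size) are:
  [e] (size 1), [u] (size 2), [u²] (size 2), [u¹⁹] (size 2), [u⁴] (size 2), [u⁵] (size 2), [u⁶] (size 2), [u⁷] (size 2), [u⁸] (size 2), [u¹³] (size 2), [u¹⁰] (size 2), [u¹¹] (size 1), [u⁶v] (size 11), [uv] (size 11).
Class equation: 1 + 2 + 2 + 2 + 2 + 2 + 2 + 2 + 2 + 2 + 2 + 1 + 11 + 11 = 44 = |G|. So G has 14 conjugacy classes.

Answer: 14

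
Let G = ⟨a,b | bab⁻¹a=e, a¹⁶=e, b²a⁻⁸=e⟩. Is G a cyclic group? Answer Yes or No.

Every cyclic group is abelian. But a·b = ab while b·a = a⁷b⁻¹, so a·b ≠ b·a and G is not abelian. Hence G is not cyclic.

Answer: No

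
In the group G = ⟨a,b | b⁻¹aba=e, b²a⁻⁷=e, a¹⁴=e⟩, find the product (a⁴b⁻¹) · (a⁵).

Compute (a⁴b⁻¹) · (a⁵) by multiplying left to right and reducing via the relations at each step:
  (a⁴b⁻¹) · a⁵ = a⁶b

Answer: a⁶b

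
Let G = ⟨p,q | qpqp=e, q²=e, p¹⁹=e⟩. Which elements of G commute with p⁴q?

⟨p⁴q⟩ ⊆ C_G(p⁴q) since powers of p⁴q commute with p⁴q; so |C_G(p⁴q)| ≥ |⟨p⁴q⟩| = 2.
By orbit–stabilizer, |C_G(p⁴q)| = |G| / |conj. class of p⁴q| = 38 / 19 = 2.
The 2 elements commuting with p⁴q are {e, p⁴q}.

Answer: {e, p⁴q}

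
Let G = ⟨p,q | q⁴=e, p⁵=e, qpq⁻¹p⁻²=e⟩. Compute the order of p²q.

Compute successive powers until reaching e:
  (p²q)¹ = p²q, (p²q)² = pq², (p²q)³ = p⁴q³, (p²q)⁴ = e.
The smallest positive k with (p²q)ᵏ = e is 4.

Answer: 4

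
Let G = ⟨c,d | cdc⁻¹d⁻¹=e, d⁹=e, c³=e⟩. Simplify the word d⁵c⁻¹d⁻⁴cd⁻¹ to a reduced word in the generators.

Multiply left to right, reducing at each step:
  (d⁵) · c⁻¹ = c²d⁵
  (c²d⁵) · d⁻⁴ = c²d
  (c²d) · c = d
  d · d⁻¹ = e

Answer: e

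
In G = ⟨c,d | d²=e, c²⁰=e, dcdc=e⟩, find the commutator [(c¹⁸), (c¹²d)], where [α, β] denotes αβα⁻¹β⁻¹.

[(c¹⁸), (c¹²d)] = (c¹⁸)·(c¹²d)·(c¹⁸)⁻¹·(c¹²d)⁻¹.
  (c¹⁸) · (c¹²d) = c¹⁰d
  (c¹⁰d) · (c²) = c⁸d
  (c⁸d) · (c¹²d) = c¹⁶

Answer: c¹⁶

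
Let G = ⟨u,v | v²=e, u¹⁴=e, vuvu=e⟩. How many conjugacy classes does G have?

The conjugacy classes (representative and size) are:
  [e] (size 1), [u¹³] (size 2), [u²] (size 2), [u³] (size 2), [u¹⁰] (size 2), [u⁵] (size 2), [u⁸] (size 2), [u⁷] (size 1), [u⁶v] (size 7), [u⁹v] (size 7).
Class equation: 1 + 2 + 2 + 2 + 2 + 2 + 2 + 1 + 7 + 7 = 28 = |G|. So G has 10 conjugacy classes.

Answer: 10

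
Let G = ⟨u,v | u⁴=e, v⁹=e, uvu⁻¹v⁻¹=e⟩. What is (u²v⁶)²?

Compute successive powers of (u²v⁶), reducing at each step:
  (u²v⁶)²: (u²v⁶) · u² = v⁶;   (v⁶) · v⁶ = v³

Answer: v³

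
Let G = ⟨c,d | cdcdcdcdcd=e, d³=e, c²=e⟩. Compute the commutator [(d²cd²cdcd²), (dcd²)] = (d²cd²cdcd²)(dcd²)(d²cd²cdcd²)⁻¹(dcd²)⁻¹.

[(d²cd²cdcd²), (dcd²)] = (d²cd²cdcd²)·(dcd²)·(d²cd²cdcd²)⁻¹·(dcd²)⁻¹.
  (d²cd²cdcd²) · (dcd²) = d²cd²c
  (d²cd²c) · (dcd²cdcd) = cdcd²cdcd²cd
  (cdcd²cdcd²cd) · (dcd²) = cd²cdcd²c

Answer: cd²cdcd²c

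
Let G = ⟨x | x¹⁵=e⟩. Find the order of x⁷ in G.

Compute successive powers until reaching e:
  (x⁷)¹ = x⁷, (x⁷)² = x¹⁴, (x⁷)³ = x⁶, (x⁷)⁴ = x¹³, (x⁷)⁵ = x⁵, (x⁷)⁶ = x¹², (x⁷)⁷ = x⁴, (x⁷)⁸ = x¹¹, (x⁷)⁹ = x³, (x⁷)¹⁰ = x¹⁰, (x⁷)¹¹ = x², (x⁷)¹² = x⁹, (x⁷)¹³ = x, (x⁷)¹⁴ = x⁸, (x⁷)¹⁵ = e.
The smallest positive k with (x⁷)ᵏ = e is 15.

Answer: 15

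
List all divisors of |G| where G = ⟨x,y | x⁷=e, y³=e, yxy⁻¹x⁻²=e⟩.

|G| = 21 = 3 · 7. By Lagrange's theorem the order of any subgroup divides 21; the divisors of 21 are 1, 3, 7, 21.

Answer: 1, 3, 7, 21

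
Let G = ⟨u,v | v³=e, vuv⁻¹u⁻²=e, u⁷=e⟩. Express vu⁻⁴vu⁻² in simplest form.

Multiply left to right, reducing at each step:
  v · u⁻⁴ = u⁶v
  (u⁶v) · v = u⁶v²
  (u⁶v²) · u⁻² = u⁵v²

Answer: u⁵v²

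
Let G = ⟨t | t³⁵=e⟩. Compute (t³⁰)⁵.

Compute successive powers of (t³⁰), reducing at each step:
  (t³⁰)²: (t³⁰) · t³⁰ = t²⁵
  (t³⁰)³: (t²⁵) · t³⁰ = t²⁰
  (t³⁰)⁴: (t²⁰) · t³⁰ = t¹⁵
  (t³⁰)⁵: (t¹⁵) · t³⁰ = t¹⁰

Answer: t¹⁰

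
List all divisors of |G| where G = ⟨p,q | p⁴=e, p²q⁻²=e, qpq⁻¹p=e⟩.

|G| = 8 = 2³. By Lagrange's theorem the order of any subgroup divides 8; the divisors of 8 are 1, 2, 4, 8.

Answer: 1, 2, 4, 8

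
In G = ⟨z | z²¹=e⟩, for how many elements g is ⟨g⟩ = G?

G is cyclic of order 21. An element generates G iff its order is 21, and a cyclic group of order 21 has exactly φ(21) = 12 such elements.

Answer: 12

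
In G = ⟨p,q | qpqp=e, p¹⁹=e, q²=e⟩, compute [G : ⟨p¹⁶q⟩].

First find ord(p¹⁶q) by computing successive powers:
  (p¹⁶q)¹ = p¹⁶q, (p¹⁶q)² = e.
So |⟨p¹⁶q⟩| = ord(p¹⁶q) = 2. With |G| = 38, by Lagrange [G : ⟨p¹⁶q⟩] = 38/2 = 19.

Answer: 19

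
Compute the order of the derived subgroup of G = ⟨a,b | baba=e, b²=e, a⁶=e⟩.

G' = [G, G] is generated by all commutators. The generator-pair commutators are: [a, b] = a².
The subgroup they normally generate is {e, a², a⁴}, of order 3.
Check: |G/G'| = 12/3 = 4 is the order of the abelianisation.

Answer: 3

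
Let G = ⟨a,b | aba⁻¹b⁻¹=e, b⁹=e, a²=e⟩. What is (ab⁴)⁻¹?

The order of (ab⁴) is 18 (smallest k with (ab⁴)ᵏ = e), so (ab⁴)⁻¹ = (ab⁴)¹⁷ = ab⁵.
Check: (ab⁴) · (ab⁵) → (ab⁴) · a = b⁴;   (b⁴) · b⁵ = e, giving e as required.

Answer: ab⁵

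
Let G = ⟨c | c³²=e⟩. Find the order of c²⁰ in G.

Compute successive powers until reaching e:
  (c²⁰)¹ = c²⁰, (c²⁰)² = c⁸, (c²⁰)³ = c²⁸, (c²⁰)⁴ = c¹⁶, (c²⁰)⁵ = c⁴, (c²⁰)⁶ = c²⁴, (c²⁰)⁷ = c¹², (c²⁰)⁸ = e.
The smallest positive k with (c²⁰)ᵏ = e is 8.

Answer: 8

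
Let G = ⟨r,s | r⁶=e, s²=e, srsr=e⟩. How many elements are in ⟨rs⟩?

|⟨rs⟩| equals the order of rs. Compute successive powers until reaching e:
  (rs)¹ = rs, (rs)² = e.
The smallest positive k with (rs)ᵏ = e is 2, so |⟨rs⟩| = 2.

Answer: 2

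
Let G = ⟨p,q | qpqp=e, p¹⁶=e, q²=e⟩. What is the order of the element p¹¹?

Compute successive powers until reaching e:
  (p¹¹)¹ = p¹¹, (p¹¹)² = p⁶, (p¹¹)³ = p, (p¹¹)⁴ = p¹², (p¹¹)⁵ = p⁷, (p¹¹)⁶ = p², (p¹¹)⁷ = p¹³, (p¹¹)⁸ = p⁸, (p¹¹)⁹ = p³, (p¹¹)¹⁰ = p¹⁴, (p¹¹)¹¹ = p⁹, (p¹¹)¹² = p⁴, (p¹¹)¹³ = p¹⁵, (p¹¹)¹⁴ = p¹⁰, (p¹¹)¹⁵ = p⁵, (p¹¹)¹⁶ = e.
The smallest positive k with (p¹¹)ᵏ = e is 16.

Answer: 16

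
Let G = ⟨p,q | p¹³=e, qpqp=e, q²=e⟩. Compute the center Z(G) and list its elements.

An element z ∈ Z(G) iff z commutes with every generator.
For example e is central: e·p = p = p·e; e·q = q = q·e.
Whereas p ∉ Z(G) since p·q = pq ≠ p¹²q = q·p.
Checking each of the 26 elements this way gives Z(G) = {e}, of order 1.

Answer: {e}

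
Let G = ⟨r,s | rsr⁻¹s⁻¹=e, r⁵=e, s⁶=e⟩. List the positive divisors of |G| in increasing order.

|G| = 30 = 2 · 3 · 5. By Lagrange's theorem the order of any subgroup divides 30; the divisors of 30 are 1, 2, 3, 5, 6, 10, 15, 30.

Answer: 1, 2, 3, 5, 6, 10, 15, 30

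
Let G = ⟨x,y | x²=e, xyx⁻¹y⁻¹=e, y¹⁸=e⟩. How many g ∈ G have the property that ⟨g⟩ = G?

⟨g⟩ = G would require ord(g) = |G| = 36, but the maximum element order in G is 18 < 36. So G is not cyclic and no single element generates it: the count is 0.

Answer: 0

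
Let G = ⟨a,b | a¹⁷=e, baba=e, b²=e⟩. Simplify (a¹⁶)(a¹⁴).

Compute (a¹⁶) · (a¹⁴) by multiplying left to right and reducing via the relations at each step:
  (a¹⁶) · a¹⁴ = a¹³

Answer: a¹³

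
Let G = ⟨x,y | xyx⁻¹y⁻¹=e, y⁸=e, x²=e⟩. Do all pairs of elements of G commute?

Each pair of generators commutes: x·y = xy = y·x. Since the generators pairwise commute, every element of G commutes with every other, so G is abelian.

Answer: Yes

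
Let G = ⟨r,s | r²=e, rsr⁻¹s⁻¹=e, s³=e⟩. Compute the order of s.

Compute successive powers until reaching e:
  s¹ = s, s² = s², s³ = e.
The smallest positive k with sᵏ = e is 3.

Answer: 3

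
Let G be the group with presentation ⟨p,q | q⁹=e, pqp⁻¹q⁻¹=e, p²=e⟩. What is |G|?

Enumerate words in the generators, reducing via the relations: the distinct elements are
  {e, p, q, pq, q², q³, q⁴, q⁵, q⁶, q⁷, q⁸, pq², pq³, pq⁴, pq⁵, pq⁶, pq⁷, pq⁸}.
No further products give new elements, so |G| = 18.

Answer: 18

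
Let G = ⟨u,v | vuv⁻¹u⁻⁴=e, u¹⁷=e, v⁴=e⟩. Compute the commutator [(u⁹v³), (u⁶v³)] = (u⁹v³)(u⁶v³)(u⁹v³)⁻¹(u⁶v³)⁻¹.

[(u⁹v³), (u⁶v³)] = (u⁹v³)·(u⁶v³)·(u⁹v³)⁻¹·(u⁶v³)⁻¹.
  (u⁹v³) · (u⁶v³) = u²v²
  (u²v²) · (u¹⁵v) = u⁴v³
  (u⁴v³) · (u¹⁰v) = u¹⁵

Answer: u¹⁵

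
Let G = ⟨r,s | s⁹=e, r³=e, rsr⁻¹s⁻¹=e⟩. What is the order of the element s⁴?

Compute successive powers until reaching e:
  (s⁴)¹ = s⁴, (s⁴)² = s⁸, (s⁴)³ = s³, (s⁴)⁴ = s⁷, (s⁴)⁵ = s², (s⁴)⁶ = s⁶, (s⁴)⁷ = s, (s⁴)⁸ = s⁵, (s⁴)⁹ = e.
The smallest positive k with (s⁴)ᵏ = e is 9.

Answer: 9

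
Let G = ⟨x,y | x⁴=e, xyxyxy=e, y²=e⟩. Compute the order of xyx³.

Compute successive powers until reaching e:
  (xyx³)¹ = xyx³, (xyx³)² = e.
The smallest positive k with (xyx³)ᵏ = e is 2.

Answer: 2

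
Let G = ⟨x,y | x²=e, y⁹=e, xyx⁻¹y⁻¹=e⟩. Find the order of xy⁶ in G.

Compute successive powers until reaching e:
  (xy⁶)¹ = xy⁶, (xy⁶)² = y³, (xy⁶)³ = x, (xy⁶)⁴ = y⁶, (xy⁶)⁵ = xy³, (xy⁶)⁶ = e.
The smallest positive k with (xy⁶)ᵏ = e is 6.

Answer: 6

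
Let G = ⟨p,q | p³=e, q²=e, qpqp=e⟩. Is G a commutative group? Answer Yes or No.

p·q = pq but q·p = p²q, so p·q ≠ q·p and G is not abelian.

Answer: No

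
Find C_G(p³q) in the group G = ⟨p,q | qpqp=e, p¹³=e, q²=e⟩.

⟨p³q⟩ ⊆ C_G(p³q) since powers of p³q commute with p³q; so |C_G(p³q)| ≥ |⟨p³q⟩| = 2.
By orbit–stabilizer, |C_G(p³q)| = |G| / |conj. class of p³q| = 26 / 13 = 2.
The 2 elements commuting with p³q are {e, p³q}.

Answer: {e, p³q}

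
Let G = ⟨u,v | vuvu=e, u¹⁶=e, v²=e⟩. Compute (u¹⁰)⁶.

Compute successive powers of (u¹⁰), reducing at each step:
  (u¹⁰)²: (u¹⁰) · u¹⁰ = u⁴
  (u¹⁰)³: (u⁴) · u¹⁰ = u¹⁴
  (u¹⁰)⁴: (u¹⁴) · u¹⁰ = u⁸
  (u¹⁰)⁵: (u⁸) · u¹⁰ = u²
  (u¹⁰)⁶: (u²) · u¹⁰ = u¹²

Answer: u¹²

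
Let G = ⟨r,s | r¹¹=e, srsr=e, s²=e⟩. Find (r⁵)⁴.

Compute successive powers of (r⁵), reducing at each step:
  (r⁵)²: (r⁵) · r⁵ = r¹⁰
  (r⁵)³: (r¹⁰) · r⁵ = r⁴
  (r⁵)⁴: (r⁴) · r⁵ = r⁹

Answer: r⁹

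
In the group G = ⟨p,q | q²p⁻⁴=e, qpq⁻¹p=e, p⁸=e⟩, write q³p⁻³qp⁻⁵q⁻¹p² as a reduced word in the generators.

Multiply left to right, reducing at each step:
  (q⁻¹) · p⁻³ = p³q⁻¹
  (p³q⁻¹) · q = p³
  (p³) · p⁻⁵ = p⁶
  (p⁶) · q⁻¹ = p²q
  (p²q) · p² = q

Answer: q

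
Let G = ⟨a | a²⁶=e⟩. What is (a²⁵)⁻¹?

The order of (a²⁵) is 26 (smallest k with (a²⁵)ᵏ = e), so (a²⁵)⁻¹ = (a²⁵)²⁵ = a.
Check: (a²⁵) · a → (a²⁵) · a = e, giving e as required.

Answer: a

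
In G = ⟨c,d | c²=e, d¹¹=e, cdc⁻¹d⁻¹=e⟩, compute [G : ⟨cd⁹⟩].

First find ord(cd⁹) by computing successive powers:
  (cd⁹)¹ = cd⁹, (cd⁹)² = d⁷, (cd⁹)³ = cd⁵, (cd⁹)⁴ = d³, (cd⁹)⁵ = cd, (cd⁹)⁶ = d¹⁰, (cd⁹)⁷ = cd⁸, (cd⁹)⁸ = d⁶, (cd⁹)⁹ = cd⁴, (cd⁹)¹⁰ = d², (cd⁹)¹¹ = c, (cd⁹)¹² = d⁹, (cd⁹)¹³ = cd⁷, (cd⁹)¹⁴ = d⁵, (cd⁹)¹⁵ = cd³, (cd⁹)¹⁶ = d, (cd⁹)¹⁷ = cd¹⁰, (cd⁹)¹⁸ = d⁸, (cd⁹)¹⁹ = cd⁶, (cd⁹)²⁰ = d⁴, (cd⁹)²¹ = cd², (cd⁹)²² = e.
So |⟨cd⁹⟩| = ord(cd⁹) = 22. With |G| = 22, by Lagrange [G : ⟨cd⁹⟩] = 22/22 = 1.

Answer: 1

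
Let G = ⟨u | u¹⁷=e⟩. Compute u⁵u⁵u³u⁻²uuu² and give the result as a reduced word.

Multiply left to right, reducing at each step:
  (u⁵) · u⁵ = u¹⁰
  (u¹⁰) · u³ = u¹³
  (u¹³) · u⁻² = u¹¹
  (u¹¹) · u = u¹²
  (u¹²) · u = u¹³
  (u¹³) · u² = u¹⁵

Answer: u¹⁵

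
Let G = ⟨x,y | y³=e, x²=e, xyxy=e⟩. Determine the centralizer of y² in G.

⟨y²⟩ ⊆ C_G(y²) since powers of y² commute with y²; so |C_G(y²)| ≥ |⟨y²⟩| = 3.
By orbit–stabilizer, |C_G(y²)| = |G| / |conj. class of y²| = 6 / 2 = 3.
The 3 elements commuting with y² are {e, y, y²}.

Answer: {e, y, y²}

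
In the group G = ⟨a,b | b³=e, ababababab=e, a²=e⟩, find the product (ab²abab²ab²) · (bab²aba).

Compute (ab²abab²ab²) · (bab²aba) by multiplying left to right and reducing via the relations at each step:
  (ab²abab²ab²) · b = ab²abab²a
  (ab²abab²a) · a = ab²abab²
  (ab²abab²) · b² = ab²abab
  (ab²abab) · a = abab²ab²
  (abab²ab²) · b = abab²a
  (abab²a) · a = abab²

Answer: abab²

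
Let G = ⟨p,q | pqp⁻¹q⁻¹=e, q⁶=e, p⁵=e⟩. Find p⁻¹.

The order of p is 5 (smallest k with pᵏ = e), so p⁻¹ = p⁴ = p⁴.
Check: p · (p⁴) → p · p⁴ = e, giving e as required.

Answer: p⁴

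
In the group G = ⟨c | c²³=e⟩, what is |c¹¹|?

Compute successive powers until reaching e:
  (c¹¹)¹ = c¹¹, (c¹¹)² = c²², (c¹¹)³ = c¹⁰, (c¹¹)⁴ = c²¹, (c¹¹)⁵ = c⁹, (c¹¹)⁶ = c²⁰, (c¹¹)⁷ = c⁸, (c¹¹)⁸ = c¹⁹, (c¹¹)⁹ = c⁷, (c¹¹)¹⁰ = c¹⁸, (c¹¹)¹¹ = c⁶, (c¹¹)¹² = c¹⁷, (c¹¹)¹³ = c⁵, (c¹¹)¹⁴ = c¹⁶, (c¹¹)¹⁵ = c⁴, (c¹¹)¹⁶ = c¹⁵, (c¹¹)¹⁷ = c³, (c¹¹)¹⁸ = c¹⁴, (c¹¹)¹⁹ = c², (c¹¹)²⁰ = c¹³, (c¹¹)²¹ = c, (c¹¹)²² = c¹², (c¹¹)²³ = e.
The smallest positive k with (c¹¹)ᵏ = e is 23.

Answer: 23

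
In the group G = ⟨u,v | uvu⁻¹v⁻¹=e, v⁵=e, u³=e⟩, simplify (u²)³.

Compute successive powers of (u²), reducing at each step:
  (u²)²: (u²) · u² = u
  (u²)³: u · u² = e

Answer: e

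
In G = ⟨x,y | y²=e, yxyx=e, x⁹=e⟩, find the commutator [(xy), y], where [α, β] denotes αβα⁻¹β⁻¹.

[(xy), y] = (xy)·y·(xy)⁻¹·y⁻¹.
  (xy) · y = x
  x · (xy) = x²y
  (x²y) · y = x²

Answer: x²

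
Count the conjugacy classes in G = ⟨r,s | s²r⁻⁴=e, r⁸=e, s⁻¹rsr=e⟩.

The conjugacy classes (representative and size) are:
  [e] (size 1), [r⁷] (size 2), [r⁶] (size 2), [r³] (size 2), [r⁴] (size 1), [r²s⁻¹] (size 4), [r³s⁻¹] (size 4).
Class equation: 1 + 2 + 2 + 2 + 1 + 4 + 4 = 16 = |G|. So G has 7 conjugacy classes.

Answer: 7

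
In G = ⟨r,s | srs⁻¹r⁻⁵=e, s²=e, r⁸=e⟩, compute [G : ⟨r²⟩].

First find ord(r²) by computing successive powers:
  (r²)¹ = r², (r²)² = r⁴, (r²)³ = r⁶, (r²)⁴ = e.
So |⟨r²⟩| = ord(r²) = 4. With |G| = 16, by Lagrange [G : ⟨r²⟩] = 16/4 = 4.

Answer: 4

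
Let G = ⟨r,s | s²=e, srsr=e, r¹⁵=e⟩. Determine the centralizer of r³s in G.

⟨r³s⟩ ⊆ C_G(r³s) since powers of r³s commute with r³s; so |C_G(r³s)| ≥ |⟨r³s⟩| = 2.
By orbit–stabilizer, |C_G(r³s)| = |G| / |conj. class of r³s| = 30 / 15 = 2.
The 2 elements commuting with r³s are {e, r³s}.

Answer: {e, r³s}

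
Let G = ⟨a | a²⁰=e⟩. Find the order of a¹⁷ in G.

Compute successive powers until reaching e:
  (a¹⁷)¹ = a¹⁷, (a¹⁷)² = a¹⁴, (a¹⁷)³ = a¹¹, (a¹⁷)⁴ = a⁸, (a¹⁷)⁵ = a⁵, (a¹⁷)⁶ = a², (a¹⁷)⁷ = a¹⁹, (a¹⁷)⁸ = a¹⁶, (a¹⁷)⁹ = a¹³, (a¹⁷)¹⁰ = a¹⁰, (a¹⁷)¹¹ = a⁷, (a¹⁷)¹² = a⁴, (a¹⁷)¹³ = a, (a¹⁷)¹⁴ = a¹⁸, (a¹⁷)¹⁵ = a¹⁵, (a¹⁷)¹⁶ = a¹², (a¹⁷)¹⁷ = a⁹, (a¹⁷)¹⁸ = a⁶, (a¹⁷)¹⁹ = a³, (a¹⁷)²⁰ = e.
The smallest positive k with (a¹⁷)ᵏ = e is 20.

Answer: 20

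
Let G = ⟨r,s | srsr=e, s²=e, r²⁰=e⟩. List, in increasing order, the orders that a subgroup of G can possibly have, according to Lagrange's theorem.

|G| = 40 = 2³ · 5. By Lagrange's theorem the order of any subgroup divides 40; the divisors of 40 are 1, 2, 4, 5, 8, 10, 20, 40.

Answer: 1, 2, 4, 5, 8, 10, 20, 40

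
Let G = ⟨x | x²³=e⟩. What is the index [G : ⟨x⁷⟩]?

First find ord(x⁷) by computing successive powers:
  (x⁷)¹ = x⁷, (x⁷)² = x¹⁴, (x⁷)³ = x²¹, (x⁷)⁴ = x⁵, (x⁷)⁵ = x¹², (x⁷)⁶ = x¹⁹, (x⁷)⁷ = x³, (x⁷)⁸ = x¹⁰, (x⁷)⁹ = x¹⁷, (x⁷)¹⁰ = x, (x⁷)¹¹ = x⁸, (x⁷)¹² = x¹⁵, (x⁷)¹³ = x²², (x⁷)¹⁴ = x⁶, (x⁷)¹⁵ = x¹³, (x⁷)¹⁶ = x²⁰, (x⁷)¹⁷ = x⁴, (x⁷)¹⁸ = x¹¹, (x⁷)¹⁹ = x¹⁸, (x⁷)²⁰ = x², (x⁷)²¹ = x⁹, (x⁷)²² = x¹⁶, (x⁷)²³ = e.
So |⟨x⁷⟩| = ord(x⁷) = 23. With |G| = 23, by Lagrange [G : ⟨x⁷⟩] = 23/23 = 1.

Answer: 1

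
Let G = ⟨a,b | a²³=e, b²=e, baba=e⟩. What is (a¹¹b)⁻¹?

The order of (a¹¹b) is 2 (smallest k with (a¹¹b)ᵏ = e), so (a¹¹b)⁻¹ = (a¹¹b)¹ = a¹¹b.
Check: (a¹¹b) · (a¹¹b) → (a¹¹b) · a¹¹ = b;   b · b = e, giving e as required.

Answer: a¹¹b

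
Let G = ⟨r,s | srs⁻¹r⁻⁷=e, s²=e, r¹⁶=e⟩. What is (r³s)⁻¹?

The order of (r³s) is 4 (smallest k with (r³s)ᵏ = e), so (r³s)⁻¹ = (r³s)³ = r¹¹s.
Check: (r³s) · (r¹¹s) → (r³s) · r¹¹ = s;   s · s = e, giving e as required.

Answer: r¹¹s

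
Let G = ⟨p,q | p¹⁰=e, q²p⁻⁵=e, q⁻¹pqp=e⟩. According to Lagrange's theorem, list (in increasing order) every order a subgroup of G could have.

|G| = 20 = 2² · 5. By Lagrange's theorem the order of any subgroup divides 20; the divisors of 20 are 1, 2, 4, 5, 10, 20.

Answer: 1, 2, 4, 5, 10, 20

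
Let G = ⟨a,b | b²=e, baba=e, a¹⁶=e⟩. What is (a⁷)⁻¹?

The order of (a⁷) is 16 (smallest k with (a⁷)ᵏ = e), so (a⁷)⁻¹ = (a⁷)¹⁵ = a⁹.
Check: (a⁷) · (a⁹) → (a⁷) · a⁹ = e, giving e as required.

Answer: a⁹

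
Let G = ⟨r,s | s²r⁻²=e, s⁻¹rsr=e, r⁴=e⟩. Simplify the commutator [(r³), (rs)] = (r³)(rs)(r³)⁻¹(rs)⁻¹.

[(r³), (rs)] = (r³)·(rs)·(r³)⁻¹·(rs)⁻¹.
  (r³) · (rs) = s
  s · r = rs⁻¹
  (rs⁻¹) · (rs⁻¹) = r²

Answer: r²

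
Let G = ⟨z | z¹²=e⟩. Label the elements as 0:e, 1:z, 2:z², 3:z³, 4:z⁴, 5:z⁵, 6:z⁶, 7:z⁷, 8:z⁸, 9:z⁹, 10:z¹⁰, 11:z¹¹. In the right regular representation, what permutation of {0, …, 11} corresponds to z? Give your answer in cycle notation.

(0 1 2 3 4 5 6 7 8 9 10 11)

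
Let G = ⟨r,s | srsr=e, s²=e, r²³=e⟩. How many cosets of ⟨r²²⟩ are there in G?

First find ord(r²²) by computing successive powers:
  (r²²)¹ = r²², (r²²)² = r²¹, (r²²)³ = r²⁰, (r²²)⁴ = r¹⁹, (r²²)⁵ = r¹⁸, (r²²)⁶ = r¹⁷, (r²²)⁷ = r¹⁶, (r²²)⁸ = r¹⁵, (r²²)⁹ = r¹⁴, (r²²)¹⁰ = r¹³, (r²²)¹¹ = r¹², (r²²)¹² = r¹¹, (r²²)¹³ = r¹⁰, (r²²)¹⁴ = r⁹, (r²²)¹⁵ = r⁸, (r²²)¹⁶ = r⁷, (r²²)¹⁷ = r⁶, (r²²)¹⁸ = r⁵, (r²²)¹⁹ = r⁴, (r²²)²⁰ = r³, (r²²)²¹ = r², (r²²)²² = r, (r²²)²³ = e.
So |⟨r²²⟩| = ord(r²²) = 23. With |G| = 46, by Lagrange [G : ⟨r²²⟩] = 46/23 = 2.

Answer: 2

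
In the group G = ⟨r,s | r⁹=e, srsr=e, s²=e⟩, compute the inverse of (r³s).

The order of (r³s) is 2 (smallest k with (r³s)ᵏ = e), so (r³s)⁻¹ = (r³s)¹ = r³s.
Check: (r³s) · (r³s) → (r³s) · r³ = s;   s · s = e, giving e as required.

Answer: r³s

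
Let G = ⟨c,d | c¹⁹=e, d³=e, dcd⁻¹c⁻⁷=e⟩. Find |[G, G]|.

G' = [G, G] is generated by all commutators. The generator-pair commutators are: [c, d] = c¹³.
The subgroup they normally generate is {e, c, c², c³, c⁴, c⁵, c⁶, c⁷, c⁸, c⁹, c¹⁰, c¹¹, c¹², c¹³, c¹⁴, c¹⁵, c¹⁶, c¹⁷, c¹⁸}, of order 19.
Check: |G/G'| = 57/19 = 3 is the order of the abelianisation.

Answer: 19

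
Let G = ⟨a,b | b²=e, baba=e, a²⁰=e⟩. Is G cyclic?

Every cyclic group is abelian. But a·b = ab while b·a = a¹⁹b, so a·b ≠ b·a and G is not abelian. Hence G is not cyclic.

Answer: No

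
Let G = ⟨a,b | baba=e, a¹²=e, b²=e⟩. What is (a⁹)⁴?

Compute successive powers of (a⁹), reducing at each step:
  (a⁹)²: (a⁹) · a⁹ = a⁶
  (a⁹)³: (a⁶) · a⁹ = a³
  (a⁹)⁴: (a³) · a⁹ = e

Answer: e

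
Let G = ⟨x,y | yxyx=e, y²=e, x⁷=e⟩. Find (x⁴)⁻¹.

The order of (x⁴) is 7 (smallest k with (x⁴)ᵏ = e), so (x⁴)⁻¹ = (x⁴)⁶ = x³.
Check: (x⁴) · (x³) → (x⁴) · x³ = e, giving e as required.

Answer: x³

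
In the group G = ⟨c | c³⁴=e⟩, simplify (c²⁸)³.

Compute successive powers of (c²⁸), reducing at each step:
  (c²⁸)²: (c²⁸) · c²⁸ = c²²
  (c²⁸)³: (c²²) · c²⁸ = c¹⁶

Answer: c¹⁶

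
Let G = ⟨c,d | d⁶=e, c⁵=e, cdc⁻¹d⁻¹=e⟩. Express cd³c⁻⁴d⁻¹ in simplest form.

Multiply left to right, reducing at each step:
  c · d³ = cd³
  (cd³) · c⁻⁴ = c²d³
  (c²d³) · d⁻¹ = c²d²

Answer: c²d²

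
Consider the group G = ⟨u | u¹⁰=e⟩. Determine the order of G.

G is generated by a single element, so G is cyclic. The relator gives u¹⁰ = e and no smaller power is forced to be e, so the 10 powers {e, u, u², u³, u⁴, u⁵, u⁶, u⁷, u⁸, u⁹} are distinct. Hence |G| = 10.

Answer: 10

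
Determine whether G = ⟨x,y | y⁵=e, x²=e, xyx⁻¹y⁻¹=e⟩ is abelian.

Each pair of generators commutes: x·y = xy = y·x. Since the generators pairwise commute, every element of G commutes with every other, so G is abelian.

Answer: Yes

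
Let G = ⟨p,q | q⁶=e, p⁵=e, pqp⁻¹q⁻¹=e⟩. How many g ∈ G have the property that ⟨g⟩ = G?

G is cyclic of order 30. An element generates G iff its order is 30, and a cyclic group of order 30 has exactly φ(30) = 8 such elements.

Answer: 8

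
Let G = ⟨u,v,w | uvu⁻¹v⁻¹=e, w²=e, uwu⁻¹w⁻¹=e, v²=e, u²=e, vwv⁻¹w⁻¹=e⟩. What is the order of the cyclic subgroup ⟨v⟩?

|⟨v⟩| equals the order of v. Compute successive powers until reaching e:
  v¹ = v, v² = e.
The smallest positive k with vᵏ = e is 2, so |⟨v⟩| = 2.

Answer: 2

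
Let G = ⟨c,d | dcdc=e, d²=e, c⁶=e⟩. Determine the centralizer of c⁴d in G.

⟨c⁴d⟩ ⊆ C_G(c⁴d) since powers of c⁴d commute with c⁴d; so |C_G(c⁴d)| ≥ |⟨c⁴d⟩| = 2.
By orbit–stabilizer, |C_G(c⁴d)| = |G| / |conj. class of c⁴d| = 12 / 3 = 4.
The 4 elements commuting with c⁴d are {e, c³, cd, c⁴d}.

Answer: {e, c³, cd, c⁴d}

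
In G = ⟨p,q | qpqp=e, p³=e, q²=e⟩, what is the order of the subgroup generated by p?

|⟨p⟩| equals the order of p. Compute successive powers until reaching e:
  p¹ = p, p² = p², p³ = e.
The smallest positive k with pᵏ = e is 3, so |⟨p⟩| = 3.

Answer: 3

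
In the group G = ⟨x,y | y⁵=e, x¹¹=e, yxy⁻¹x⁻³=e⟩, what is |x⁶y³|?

Compute successive powers until reaching e:
  (x⁶y³)¹ = x⁶y³, (x⁶y³)² = x³y, (x⁶y³)³ = x¹⁰y⁴, (x⁶y³)⁴ = xy², (x⁶y³)⁵ = e.
The smallest positive k with (x⁶y³)ᵏ = e is 5.

Answer: 5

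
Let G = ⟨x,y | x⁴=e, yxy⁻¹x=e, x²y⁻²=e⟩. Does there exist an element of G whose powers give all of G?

Every cyclic group is abelian. But x·y = xy while y·x = xy⁻¹, so x·y ≠ y·x and G is not abelian. Hence G is not cyclic.

Answer: No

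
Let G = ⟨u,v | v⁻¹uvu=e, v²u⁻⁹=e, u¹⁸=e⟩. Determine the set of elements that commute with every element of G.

An element z ∈ Z(G) iff z commutes with every generator.
For example u⁹ is central: (u⁹)·u = u¹⁰ = u·(u⁹); (u⁹)·v = v⁻¹ = v·(u⁹).
Whereas u ∉ Z(G) since u·v = uv ≠ u⁸v⁻¹ = v·u.
Checking each of the 36 elements this way gives Z(G) = {e, u⁹}, of order 2.

Answer: {e, u⁹}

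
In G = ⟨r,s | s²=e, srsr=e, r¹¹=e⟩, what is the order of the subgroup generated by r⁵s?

|⟨r⁵s⟩| equals the order of r⁵s. Compute successive powers until reaching e:
  (r⁵s)¹ = r⁵s, (r⁵s)² = e.
The smallest positive k with (r⁵s)ᵏ = e is 2, so |⟨r⁵s⟩| = 2.

Answer: 2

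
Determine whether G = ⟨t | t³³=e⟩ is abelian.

G has a single generator, so G is cyclic and hence abelian.

Answer: Yes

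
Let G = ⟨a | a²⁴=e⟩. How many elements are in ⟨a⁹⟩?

|⟨a⁹⟩| equals the order of a⁹. Compute successive powers until reaching e:
  (a⁹)¹ = a⁹, (a⁹)² = a¹⁸, (a⁹)³ = a³, (a⁹)⁴ = a¹², (a⁹)⁵ = a²¹, (a⁹)⁶ = a⁶, (a⁹)⁷ = a¹⁵, (a⁹)⁸ = e.
The smallest positive k with (a⁹)ᵏ = e is 8, so |⟨a⁹⟩| = 8.

Answer: 8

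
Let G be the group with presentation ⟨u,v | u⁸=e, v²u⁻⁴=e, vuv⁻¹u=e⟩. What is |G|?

Enumerate words in the generators, reducing via the relations: the distinct elements are
  {e, u, v, uv, u², u³, u⁴, u⁵, u⁶, u⁷, u²v, u³v, v⁻¹, uv⁻¹, u²v⁻¹, u³v⁻¹}.
No further products give new elements, so |G| = 16.

Answer: 16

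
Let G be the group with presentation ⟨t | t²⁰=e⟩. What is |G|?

G is generated by a single element, so G is cyclic. The relator gives t²⁰ = e and no smaller power is forced to be e, so the 20 powers {e, t, t², t³, t⁴, t⁵, t⁶, t⁷, t⁸, t⁹, t¹², t¹³, t¹¹, t¹⁰, t¹⁴, t¹⁵, t¹⁶, t¹⁷, t¹⁸, t¹⁹} are distinct. Hence |G| = 20.

Answer: 20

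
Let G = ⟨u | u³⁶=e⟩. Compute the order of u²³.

Compute successive powers until reaching e:
  (u²³)¹ = u²³, (u²³)² = u¹⁰, (u²³)³ = u³³, (u²³)⁴ = u²⁰, (u²³)⁵ = u⁷, (u²³)⁶ = u³⁰, (u²³)⁷ = u¹⁷, (u²³)⁸ = u⁴, (u²³)⁹ = u²⁷, (u²³)¹⁰ = u¹⁴, (u²³)¹¹ = u, (u²³)¹² = u²⁴, (u²³)¹³ = u¹¹, (u²³)¹⁴ = u³⁴, (u²³)¹⁵ = u²¹, (u²³)¹⁶ = u⁸, (u²³)¹⁷ = u³¹, (u²³)¹⁸ = u¹⁸, (u²³)¹⁹ = u⁵, (u²³)²⁰ = u²⁸, (u²³)²¹ = u¹⁵, (u²³)²² = u², (u²³)²³ = u²⁵, (u²³)²⁴ = u¹², (u²³)²⁵ = u³⁵, (u²³)²⁶ = u²², (u²³)²⁷ = u⁹, (u²³)²⁸ = u³², (u²³)²⁹ = u¹⁹, (u²³)³⁰ = u⁶, (u²³)³¹ = u²⁹, (u²³)³² = u¹⁶, (u²³)³³ = u³, (u²³)³⁴ = u²⁶, (u²³)³⁵ = u¹³, (u²³)³⁶ = e.
The smallest positive k with (u²³)ᵏ = e is 36.

Answer: 36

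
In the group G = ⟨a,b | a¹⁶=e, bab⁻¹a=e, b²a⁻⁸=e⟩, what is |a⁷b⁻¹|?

Compute successive powers until reaching e:
  (a⁷b⁻¹)¹ = a⁷b⁻¹, (a⁷b⁻¹)² = a⁸, (a⁷b⁻¹)³ = a⁷b, (a⁷b⁻¹)⁴ = e.
The smallest positive k with (a⁷b⁻¹)ᵏ = e is 4.

Answer: 4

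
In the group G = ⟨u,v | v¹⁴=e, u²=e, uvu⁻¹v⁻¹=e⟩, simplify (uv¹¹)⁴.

Compute successive powers of (uv¹¹), reducing at each step:
  (uv¹¹)²: (uv¹¹) · u = v¹¹;   (v¹¹) · v¹¹ = v⁸
  (uv¹¹)³: (v⁸) · u = uv⁸;   (uv⁸) · v¹¹ = uv⁵
  (uv¹¹)⁴: (uv⁵) · u = v⁵;   (v⁵) · v¹¹ = v²

Answer: v²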